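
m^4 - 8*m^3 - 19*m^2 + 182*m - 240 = (m - 8)*(m - 3)*(m - 2)*(m + 5)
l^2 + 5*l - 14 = (l - 2)*(l + 7)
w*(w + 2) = w^2 + 2*w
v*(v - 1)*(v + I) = v^3 - v^2 + I*v^2 - I*v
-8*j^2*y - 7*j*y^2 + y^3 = y*(-8*j + y)*(j + y)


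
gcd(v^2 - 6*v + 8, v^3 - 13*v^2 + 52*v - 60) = v - 2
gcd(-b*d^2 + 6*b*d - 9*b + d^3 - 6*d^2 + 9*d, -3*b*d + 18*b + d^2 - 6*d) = 1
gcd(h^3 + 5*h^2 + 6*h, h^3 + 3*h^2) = h^2 + 3*h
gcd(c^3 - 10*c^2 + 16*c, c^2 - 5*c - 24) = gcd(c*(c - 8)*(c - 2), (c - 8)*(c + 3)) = c - 8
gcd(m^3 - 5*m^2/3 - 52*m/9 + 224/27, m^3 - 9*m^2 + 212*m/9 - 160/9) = m^2 - 4*m + 32/9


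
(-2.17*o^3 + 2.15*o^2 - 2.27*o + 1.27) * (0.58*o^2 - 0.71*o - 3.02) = -1.2586*o^5 + 2.7877*o^4 + 3.7103*o^3 - 4.1447*o^2 + 5.9537*o - 3.8354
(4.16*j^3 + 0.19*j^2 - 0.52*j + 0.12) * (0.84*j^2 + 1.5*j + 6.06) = 3.4944*j^5 + 6.3996*j^4 + 25.0578*j^3 + 0.4722*j^2 - 2.9712*j + 0.7272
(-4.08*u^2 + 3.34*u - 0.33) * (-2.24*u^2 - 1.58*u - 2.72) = 9.1392*u^4 - 1.0352*u^3 + 6.5596*u^2 - 8.5634*u + 0.8976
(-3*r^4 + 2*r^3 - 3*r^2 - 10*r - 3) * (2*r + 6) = -6*r^5 - 14*r^4 + 6*r^3 - 38*r^2 - 66*r - 18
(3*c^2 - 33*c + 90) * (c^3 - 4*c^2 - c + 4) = 3*c^5 - 45*c^4 + 219*c^3 - 315*c^2 - 222*c + 360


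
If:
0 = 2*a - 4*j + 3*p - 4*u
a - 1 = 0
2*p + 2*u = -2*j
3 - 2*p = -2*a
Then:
No Solution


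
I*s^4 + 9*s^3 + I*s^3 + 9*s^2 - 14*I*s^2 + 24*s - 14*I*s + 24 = (s - 6*I)*(s - 4*I)*(s + I)*(I*s + I)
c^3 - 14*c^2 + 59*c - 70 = (c - 7)*(c - 5)*(c - 2)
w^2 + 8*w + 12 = (w + 2)*(w + 6)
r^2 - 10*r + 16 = (r - 8)*(r - 2)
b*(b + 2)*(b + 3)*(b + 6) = b^4 + 11*b^3 + 36*b^2 + 36*b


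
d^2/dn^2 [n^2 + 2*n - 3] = 2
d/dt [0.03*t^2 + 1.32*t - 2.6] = 0.06*t + 1.32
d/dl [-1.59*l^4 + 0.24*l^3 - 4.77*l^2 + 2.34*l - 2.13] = -6.36*l^3 + 0.72*l^2 - 9.54*l + 2.34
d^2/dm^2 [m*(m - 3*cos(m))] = 3*m*cos(m) + 6*sin(m) + 2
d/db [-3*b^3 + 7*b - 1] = 7 - 9*b^2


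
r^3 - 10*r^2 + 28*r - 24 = (r - 6)*(r - 2)^2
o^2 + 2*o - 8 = (o - 2)*(o + 4)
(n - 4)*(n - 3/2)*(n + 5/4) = n^3 - 17*n^2/4 - 7*n/8 + 15/2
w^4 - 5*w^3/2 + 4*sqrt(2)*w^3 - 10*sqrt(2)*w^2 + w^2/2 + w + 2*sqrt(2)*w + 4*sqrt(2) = (w - 2)*(w - 1)*(w + 1/2)*(w + 4*sqrt(2))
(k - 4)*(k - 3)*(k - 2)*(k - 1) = k^4 - 10*k^3 + 35*k^2 - 50*k + 24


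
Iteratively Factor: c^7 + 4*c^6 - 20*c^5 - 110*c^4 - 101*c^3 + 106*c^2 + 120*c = (c + 1)*(c^6 + 3*c^5 - 23*c^4 - 87*c^3 - 14*c^2 + 120*c) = (c - 1)*(c + 1)*(c^5 + 4*c^4 - 19*c^3 - 106*c^2 - 120*c) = c*(c - 1)*(c + 1)*(c^4 + 4*c^3 - 19*c^2 - 106*c - 120) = c*(c - 1)*(c + 1)*(c + 4)*(c^3 - 19*c - 30) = c*(c - 1)*(c + 1)*(c + 2)*(c + 4)*(c^2 - 2*c - 15) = c*(c - 5)*(c - 1)*(c + 1)*(c + 2)*(c + 4)*(c + 3)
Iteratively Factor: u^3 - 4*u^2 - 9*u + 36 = (u - 4)*(u^2 - 9) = (u - 4)*(u - 3)*(u + 3)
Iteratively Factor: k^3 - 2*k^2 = (k)*(k^2 - 2*k) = k*(k - 2)*(k)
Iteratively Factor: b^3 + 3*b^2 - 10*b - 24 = (b + 4)*(b^2 - b - 6) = (b + 2)*(b + 4)*(b - 3)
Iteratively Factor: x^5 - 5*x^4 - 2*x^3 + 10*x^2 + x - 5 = (x + 1)*(x^4 - 6*x^3 + 4*x^2 + 6*x - 5) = (x - 5)*(x + 1)*(x^3 - x^2 - x + 1) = (x - 5)*(x - 1)*(x + 1)*(x^2 - 1) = (x - 5)*(x - 1)*(x + 1)^2*(x - 1)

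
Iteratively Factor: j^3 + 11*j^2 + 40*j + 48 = (j + 4)*(j^2 + 7*j + 12) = (j + 4)^2*(j + 3)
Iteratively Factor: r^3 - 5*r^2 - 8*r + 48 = (r - 4)*(r^2 - r - 12) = (r - 4)^2*(r + 3)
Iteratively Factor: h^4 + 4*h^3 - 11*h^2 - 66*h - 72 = (h - 4)*(h^3 + 8*h^2 + 21*h + 18) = (h - 4)*(h + 3)*(h^2 + 5*h + 6) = (h - 4)*(h + 3)^2*(h + 2)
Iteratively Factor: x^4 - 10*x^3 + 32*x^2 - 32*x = (x - 4)*(x^3 - 6*x^2 + 8*x) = (x - 4)^2*(x^2 - 2*x) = x*(x - 4)^2*(x - 2)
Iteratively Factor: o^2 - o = (o)*(o - 1)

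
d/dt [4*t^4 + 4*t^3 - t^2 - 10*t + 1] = 16*t^3 + 12*t^2 - 2*t - 10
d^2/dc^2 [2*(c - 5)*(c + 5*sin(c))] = 2*(25 - 5*c)*sin(c) + 20*cos(c) + 4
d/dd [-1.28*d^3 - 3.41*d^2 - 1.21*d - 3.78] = -3.84*d^2 - 6.82*d - 1.21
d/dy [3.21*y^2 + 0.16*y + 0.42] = 6.42*y + 0.16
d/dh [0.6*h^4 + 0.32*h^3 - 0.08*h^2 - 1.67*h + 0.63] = 2.4*h^3 + 0.96*h^2 - 0.16*h - 1.67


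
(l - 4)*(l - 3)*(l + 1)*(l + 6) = l^4 - 31*l^2 + 42*l + 72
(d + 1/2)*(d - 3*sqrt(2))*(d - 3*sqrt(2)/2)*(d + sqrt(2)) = d^4 - 7*sqrt(2)*d^3/2 + d^3/2 - 7*sqrt(2)*d^2/4 + 9*sqrt(2)*d + 9*sqrt(2)/2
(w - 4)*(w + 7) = w^2 + 3*w - 28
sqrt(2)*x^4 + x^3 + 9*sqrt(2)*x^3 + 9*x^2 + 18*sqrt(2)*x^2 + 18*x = x*(x + 3)*(x + 6)*(sqrt(2)*x + 1)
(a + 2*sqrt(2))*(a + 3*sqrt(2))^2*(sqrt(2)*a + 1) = sqrt(2)*a^4 + 17*a^3 + 50*sqrt(2)*a^2 + 114*a + 36*sqrt(2)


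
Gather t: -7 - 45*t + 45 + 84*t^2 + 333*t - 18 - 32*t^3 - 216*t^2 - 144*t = -32*t^3 - 132*t^2 + 144*t + 20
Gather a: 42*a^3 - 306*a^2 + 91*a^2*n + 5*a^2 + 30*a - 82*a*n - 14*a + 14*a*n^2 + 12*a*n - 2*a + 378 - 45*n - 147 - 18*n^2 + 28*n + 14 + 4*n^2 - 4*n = 42*a^3 + a^2*(91*n - 301) + a*(14*n^2 - 70*n + 14) - 14*n^2 - 21*n + 245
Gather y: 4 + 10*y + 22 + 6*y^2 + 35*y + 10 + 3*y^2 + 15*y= 9*y^2 + 60*y + 36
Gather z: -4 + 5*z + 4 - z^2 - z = -z^2 + 4*z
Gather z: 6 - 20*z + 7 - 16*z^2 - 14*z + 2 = -16*z^2 - 34*z + 15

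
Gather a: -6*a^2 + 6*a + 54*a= -6*a^2 + 60*a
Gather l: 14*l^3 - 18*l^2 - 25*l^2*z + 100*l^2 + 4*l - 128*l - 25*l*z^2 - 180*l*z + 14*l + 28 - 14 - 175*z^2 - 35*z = 14*l^3 + l^2*(82 - 25*z) + l*(-25*z^2 - 180*z - 110) - 175*z^2 - 35*z + 14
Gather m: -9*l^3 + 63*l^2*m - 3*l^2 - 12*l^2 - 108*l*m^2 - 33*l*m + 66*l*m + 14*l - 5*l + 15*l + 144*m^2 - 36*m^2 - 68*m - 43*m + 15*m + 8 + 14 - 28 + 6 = -9*l^3 - 15*l^2 + 24*l + m^2*(108 - 108*l) + m*(63*l^2 + 33*l - 96)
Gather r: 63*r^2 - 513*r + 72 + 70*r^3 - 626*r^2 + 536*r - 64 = 70*r^3 - 563*r^2 + 23*r + 8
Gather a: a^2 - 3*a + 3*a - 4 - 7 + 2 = a^2 - 9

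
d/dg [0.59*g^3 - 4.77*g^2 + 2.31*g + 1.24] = 1.77*g^2 - 9.54*g + 2.31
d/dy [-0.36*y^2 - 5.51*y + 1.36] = -0.72*y - 5.51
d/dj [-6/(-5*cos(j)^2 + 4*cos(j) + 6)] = 12*(5*cos(j) - 2)*sin(j)/(-5*cos(j)^2 + 4*cos(j) + 6)^2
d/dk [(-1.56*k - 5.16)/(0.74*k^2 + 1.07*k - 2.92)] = (1.1544*k^2 + 7.6368*k + 10.0764)/(0.5476*k^4 + 1.5836*k^3 - 3.1767*k^2 - 6.2488*k + 8.5264)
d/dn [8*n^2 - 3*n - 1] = 16*n - 3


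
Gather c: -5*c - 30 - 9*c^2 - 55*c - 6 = -9*c^2 - 60*c - 36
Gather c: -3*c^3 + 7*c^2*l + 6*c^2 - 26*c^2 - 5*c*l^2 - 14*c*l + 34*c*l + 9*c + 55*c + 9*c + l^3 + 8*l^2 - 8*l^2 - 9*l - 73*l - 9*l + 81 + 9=-3*c^3 + c^2*(7*l - 20) + c*(-5*l^2 + 20*l + 73) + l^3 - 91*l + 90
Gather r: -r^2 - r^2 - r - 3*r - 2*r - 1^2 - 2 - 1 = -2*r^2 - 6*r - 4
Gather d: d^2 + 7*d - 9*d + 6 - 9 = d^2 - 2*d - 3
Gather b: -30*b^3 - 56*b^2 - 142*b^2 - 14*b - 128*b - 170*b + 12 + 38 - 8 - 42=-30*b^3 - 198*b^2 - 312*b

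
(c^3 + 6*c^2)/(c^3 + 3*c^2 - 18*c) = c/(c - 3)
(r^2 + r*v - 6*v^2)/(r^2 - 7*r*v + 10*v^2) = (r + 3*v)/(r - 5*v)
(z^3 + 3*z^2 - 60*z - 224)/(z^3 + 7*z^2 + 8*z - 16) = (z^2 - z - 56)/(z^2 + 3*z - 4)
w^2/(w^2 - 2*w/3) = 3*w/(3*w - 2)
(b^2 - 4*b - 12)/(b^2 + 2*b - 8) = (b^2 - 4*b - 12)/(b^2 + 2*b - 8)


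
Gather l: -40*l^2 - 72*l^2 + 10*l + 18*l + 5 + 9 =-112*l^2 + 28*l + 14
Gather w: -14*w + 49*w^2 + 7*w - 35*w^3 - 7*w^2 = -35*w^3 + 42*w^2 - 7*w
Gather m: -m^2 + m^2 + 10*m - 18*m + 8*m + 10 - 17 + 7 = 0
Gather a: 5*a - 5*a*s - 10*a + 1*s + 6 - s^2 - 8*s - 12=a*(-5*s - 5) - s^2 - 7*s - 6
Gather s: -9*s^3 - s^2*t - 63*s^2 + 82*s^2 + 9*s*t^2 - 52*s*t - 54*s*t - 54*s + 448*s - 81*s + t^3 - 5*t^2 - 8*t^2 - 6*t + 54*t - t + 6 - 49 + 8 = -9*s^3 + s^2*(19 - t) + s*(9*t^2 - 106*t + 313) + t^3 - 13*t^2 + 47*t - 35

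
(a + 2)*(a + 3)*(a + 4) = a^3 + 9*a^2 + 26*a + 24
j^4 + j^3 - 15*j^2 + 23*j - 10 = (j - 2)*(j - 1)^2*(j + 5)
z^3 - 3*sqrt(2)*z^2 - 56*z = z*(z - 7*sqrt(2))*(z + 4*sqrt(2))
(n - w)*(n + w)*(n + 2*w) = n^3 + 2*n^2*w - n*w^2 - 2*w^3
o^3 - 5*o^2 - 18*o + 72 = (o - 6)*(o - 3)*(o + 4)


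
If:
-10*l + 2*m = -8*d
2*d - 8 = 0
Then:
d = 4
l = m/5 + 16/5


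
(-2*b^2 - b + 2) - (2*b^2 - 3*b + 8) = -4*b^2 + 2*b - 6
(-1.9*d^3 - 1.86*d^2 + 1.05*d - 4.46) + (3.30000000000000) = -1.9*d^3 - 1.86*d^2 + 1.05*d - 1.16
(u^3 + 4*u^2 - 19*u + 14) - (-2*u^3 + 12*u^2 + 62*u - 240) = 3*u^3 - 8*u^2 - 81*u + 254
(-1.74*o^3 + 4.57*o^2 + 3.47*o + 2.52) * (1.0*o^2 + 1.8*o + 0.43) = -1.74*o^5 + 1.438*o^4 + 10.9478*o^3 + 10.7311*o^2 + 6.0281*o + 1.0836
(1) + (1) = 2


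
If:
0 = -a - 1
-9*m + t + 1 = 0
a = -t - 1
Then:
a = -1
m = 1/9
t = 0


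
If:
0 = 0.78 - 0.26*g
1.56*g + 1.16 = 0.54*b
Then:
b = 10.81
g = 3.00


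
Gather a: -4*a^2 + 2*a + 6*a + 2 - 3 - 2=-4*a^2 + 8*a - 3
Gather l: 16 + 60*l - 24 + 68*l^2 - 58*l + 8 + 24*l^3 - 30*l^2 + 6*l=24*l^3 + 38*l^2 + 8*l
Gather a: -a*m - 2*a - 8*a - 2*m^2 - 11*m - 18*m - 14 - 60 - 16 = a*(-m - 10) - 2*m^2 - 29*m - 90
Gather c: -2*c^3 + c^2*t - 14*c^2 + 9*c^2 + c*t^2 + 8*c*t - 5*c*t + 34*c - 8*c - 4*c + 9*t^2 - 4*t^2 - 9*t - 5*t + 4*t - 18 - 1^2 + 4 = -2*c^3 + c^2*(t - 5) + c*(t^2 + 3*t + 22) + 5*t^2 - 10*t - 15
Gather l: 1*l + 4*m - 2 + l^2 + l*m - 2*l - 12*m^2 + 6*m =l^2 + l*(m - 1) - 12*m^2 + 10*m - 2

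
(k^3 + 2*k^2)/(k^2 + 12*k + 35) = k^2*(k + 2)/(k^2 + 12*k + 35)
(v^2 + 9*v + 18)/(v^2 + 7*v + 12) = (v + 6)/(v + 4)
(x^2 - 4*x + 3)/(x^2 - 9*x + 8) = (x - 3)/(x - 8)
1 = 1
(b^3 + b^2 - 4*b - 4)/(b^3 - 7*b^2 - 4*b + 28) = (b + 1)/(b - 7)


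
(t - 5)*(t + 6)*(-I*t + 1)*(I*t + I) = t^4 + 2*t^3 + I*t^3 - 29*t^2 + 2*I*t^2 - 30*t - 29*I*t - 30*I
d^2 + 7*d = d*(d + 7)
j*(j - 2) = j^2 - 2*j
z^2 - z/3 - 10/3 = (z - 2)*(z + 5/3)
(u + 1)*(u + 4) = u^2 + 5*u + 4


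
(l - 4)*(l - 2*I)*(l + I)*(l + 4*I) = l^4 - 4*l^3 + 3*I*l^3 + 6*l^2 - 12*I*l^2 - 24*l + 8*I*l - 32*I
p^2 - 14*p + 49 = (p - 7)^2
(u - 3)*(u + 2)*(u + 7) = u^3 + 6*u^2 - 13*u - 42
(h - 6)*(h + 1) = h^2 - 5*h - 6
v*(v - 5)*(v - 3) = v^3 - 8*v^2 + 15*v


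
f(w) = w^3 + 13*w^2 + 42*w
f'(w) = 3*w^2 + 26*w + 42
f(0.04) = 1.70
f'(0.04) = 43.04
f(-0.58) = -20.18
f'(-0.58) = 27.93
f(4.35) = 511.01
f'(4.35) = 211.87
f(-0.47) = -16.97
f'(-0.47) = 30.44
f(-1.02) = -30.38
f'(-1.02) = 18.60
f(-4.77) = -13.08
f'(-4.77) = -13.76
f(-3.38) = -32.06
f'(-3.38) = -11.61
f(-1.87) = -39.62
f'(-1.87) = 3.87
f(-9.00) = -54.00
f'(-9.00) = 51.00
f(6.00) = 936.00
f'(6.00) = 306.00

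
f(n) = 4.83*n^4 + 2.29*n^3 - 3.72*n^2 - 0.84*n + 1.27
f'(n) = 19.32*n^3 + 6.87*n^2 - 7.44*n - 0.84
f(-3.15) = 370.97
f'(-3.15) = -513.10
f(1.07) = 5.25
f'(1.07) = 22.73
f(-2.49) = 130.61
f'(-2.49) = -237.99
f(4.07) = 1415.95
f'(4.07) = 1385.22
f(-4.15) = 1209.66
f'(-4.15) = -1232.51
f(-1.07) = 1.44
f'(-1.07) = -8.68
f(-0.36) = 1.06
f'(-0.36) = 1.83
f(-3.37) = 497.18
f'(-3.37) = -637.17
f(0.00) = 1.27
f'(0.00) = -0.84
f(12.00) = 103567.51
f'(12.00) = 34284.12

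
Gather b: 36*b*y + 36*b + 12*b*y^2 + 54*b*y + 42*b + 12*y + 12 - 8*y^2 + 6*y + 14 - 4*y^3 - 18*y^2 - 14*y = b*(12*y^2 + 90*y + 78) - 4*y^3 - 26*y^2 + 4*y + 26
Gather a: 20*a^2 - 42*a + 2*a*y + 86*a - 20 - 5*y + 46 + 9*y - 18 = 20*a^2 + a*(2*y + 44) + 4*y + 8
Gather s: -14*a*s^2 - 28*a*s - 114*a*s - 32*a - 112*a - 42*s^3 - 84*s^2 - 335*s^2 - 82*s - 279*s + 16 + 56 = -144*a - 42*s^3 + s^2*(-14*a - 419) + s*(-142*a - 361) + 72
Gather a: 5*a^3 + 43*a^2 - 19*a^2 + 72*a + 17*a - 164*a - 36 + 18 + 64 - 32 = 5*a^3 + 24*a^2 - 75*a + 14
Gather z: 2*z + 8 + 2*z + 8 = 4*z + 16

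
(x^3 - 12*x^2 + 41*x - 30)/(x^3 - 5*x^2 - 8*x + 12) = (x - 5)/(x + 2)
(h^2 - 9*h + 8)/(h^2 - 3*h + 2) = (h - 8)/(h - 2)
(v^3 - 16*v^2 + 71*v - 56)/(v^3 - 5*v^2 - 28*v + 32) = (v - 7)/(v + 4)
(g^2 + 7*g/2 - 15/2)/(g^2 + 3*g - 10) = (g - 3/2)/(g - 2)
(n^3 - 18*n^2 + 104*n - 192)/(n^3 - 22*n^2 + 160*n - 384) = (n - 4)/(n - 8)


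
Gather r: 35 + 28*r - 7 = 28*r + 28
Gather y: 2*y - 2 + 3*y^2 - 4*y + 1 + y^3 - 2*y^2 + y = y^3 + y^2 - y - 1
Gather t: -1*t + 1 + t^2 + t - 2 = t^2 - 1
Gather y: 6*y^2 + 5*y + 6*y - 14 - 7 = 6*y^2 + 11*y - 21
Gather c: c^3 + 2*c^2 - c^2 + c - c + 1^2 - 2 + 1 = c^3 + c^2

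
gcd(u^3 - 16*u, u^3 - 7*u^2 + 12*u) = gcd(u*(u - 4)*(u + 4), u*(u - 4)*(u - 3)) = u^2 - 4*u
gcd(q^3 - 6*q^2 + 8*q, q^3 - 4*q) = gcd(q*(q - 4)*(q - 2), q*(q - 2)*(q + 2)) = q^2 - 2*q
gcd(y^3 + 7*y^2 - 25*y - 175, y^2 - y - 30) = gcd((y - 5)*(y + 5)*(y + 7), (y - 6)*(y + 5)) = y + 5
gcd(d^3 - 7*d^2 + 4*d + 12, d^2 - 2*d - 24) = d - 6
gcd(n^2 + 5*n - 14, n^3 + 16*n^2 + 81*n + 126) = n + 7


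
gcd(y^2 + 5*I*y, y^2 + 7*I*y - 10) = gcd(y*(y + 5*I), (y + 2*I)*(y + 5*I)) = y + 5*I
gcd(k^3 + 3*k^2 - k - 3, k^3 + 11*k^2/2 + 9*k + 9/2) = k^2 + 4*k + 3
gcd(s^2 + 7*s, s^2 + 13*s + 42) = s + 7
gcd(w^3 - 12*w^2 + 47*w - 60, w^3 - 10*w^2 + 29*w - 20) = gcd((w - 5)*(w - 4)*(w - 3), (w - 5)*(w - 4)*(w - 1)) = w^2 - 9*w + 20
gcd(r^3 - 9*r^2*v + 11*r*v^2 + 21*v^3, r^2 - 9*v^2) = r - 3*v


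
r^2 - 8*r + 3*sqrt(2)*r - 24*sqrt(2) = (r - 8)*(r + 3*sqrt(2))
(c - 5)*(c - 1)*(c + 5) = c^3 - c^2 - 25*c + 25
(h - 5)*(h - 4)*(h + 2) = h^3 - 7*h^2 + 2*h + 40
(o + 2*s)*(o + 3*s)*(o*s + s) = o^3*s + 5*o^2*s^2 + o^2*s + 6*o*s^3 + 5*o*s^2 + 6*s^3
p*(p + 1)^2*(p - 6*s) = p^4 - 6*p^3*s + 2*p^3 - 12*p^2*s + p^2 - 6*p*s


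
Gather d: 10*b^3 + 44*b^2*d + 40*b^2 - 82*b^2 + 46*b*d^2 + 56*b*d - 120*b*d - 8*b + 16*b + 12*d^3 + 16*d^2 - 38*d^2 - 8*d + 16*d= 10*b^3 - 42*b^2 + 8*b + 12*d^3 + d^2*(46*b - 22) + d*(44*b^2 - 64*b + 8)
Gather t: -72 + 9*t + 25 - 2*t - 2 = 7*t - 49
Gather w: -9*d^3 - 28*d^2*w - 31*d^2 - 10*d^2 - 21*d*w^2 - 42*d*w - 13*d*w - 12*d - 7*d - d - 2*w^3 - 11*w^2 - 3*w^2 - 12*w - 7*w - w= -9*d^3 - 41*d^2 - 20*d - 2*w^3 + w^2*(-21*d - 14) + w*(-28*d^2 - 55*d - 20)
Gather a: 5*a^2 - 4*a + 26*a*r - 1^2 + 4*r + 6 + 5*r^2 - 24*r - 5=5*a^2 + a*(26*r - 4) + 5*r^2 - 20*r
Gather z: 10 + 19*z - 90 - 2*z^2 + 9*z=-2*z^2 + 28*z - 80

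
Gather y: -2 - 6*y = -6*y - 2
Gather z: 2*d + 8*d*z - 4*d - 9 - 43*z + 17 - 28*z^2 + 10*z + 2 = -2*d - 28*z^2 + z*(8*d - 33) + 10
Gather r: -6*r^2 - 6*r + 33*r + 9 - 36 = -6*r^2 + 27*r - 27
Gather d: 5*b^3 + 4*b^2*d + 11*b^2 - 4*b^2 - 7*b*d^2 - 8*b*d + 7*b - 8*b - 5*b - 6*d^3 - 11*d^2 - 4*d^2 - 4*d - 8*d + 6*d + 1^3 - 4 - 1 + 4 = 5*b^3 + 7*b^2 - 6*b - 6*d^3 + d^2*(-7*b - 15) + d*(4*b^2 - 8*b - 6)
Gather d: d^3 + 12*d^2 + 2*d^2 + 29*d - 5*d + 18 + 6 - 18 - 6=d^3 + 14*d^2 + 24*d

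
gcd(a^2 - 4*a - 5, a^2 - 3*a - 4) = a + 1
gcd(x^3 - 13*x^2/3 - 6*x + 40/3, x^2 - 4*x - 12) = x + 2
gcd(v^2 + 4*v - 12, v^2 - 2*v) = v - 2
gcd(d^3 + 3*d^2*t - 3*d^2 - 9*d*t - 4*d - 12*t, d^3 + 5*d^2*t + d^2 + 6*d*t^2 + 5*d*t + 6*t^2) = d^2 + 3*d*t + d + 3*t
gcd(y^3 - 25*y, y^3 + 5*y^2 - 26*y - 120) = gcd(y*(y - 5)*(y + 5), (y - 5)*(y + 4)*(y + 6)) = y - 5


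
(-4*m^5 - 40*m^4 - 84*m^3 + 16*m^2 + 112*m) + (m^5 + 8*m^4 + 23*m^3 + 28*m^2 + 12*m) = -3*m^5 - 32*m^4 - 61*m^3 + 44*m^2 + 124*m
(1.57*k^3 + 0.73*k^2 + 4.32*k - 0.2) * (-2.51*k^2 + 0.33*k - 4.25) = -3.9407*k^5 - 1.3142*k^4 - 17.2748*k^3 - 1.1749*k^2 - 18.426*k + 0.85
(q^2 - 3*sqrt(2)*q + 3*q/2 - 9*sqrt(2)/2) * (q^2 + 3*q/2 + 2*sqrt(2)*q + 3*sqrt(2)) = q^4 - sqrt(2)*q^3 + 3*q^3 - 39*q^2/4 - 3*sqrt(2)*q^2 - 36*q - 9*sqrt(2)*q/4 - 27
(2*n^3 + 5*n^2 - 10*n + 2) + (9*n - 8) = 2*n^3 + 5*n^2 - n - 6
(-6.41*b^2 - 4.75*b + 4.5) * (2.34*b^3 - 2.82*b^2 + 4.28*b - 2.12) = -14.9994*b^5 + 6.9612*b^4 - 3.50980000000001*b^3 - 19.4308*b^2 + 29.33*b - 9.54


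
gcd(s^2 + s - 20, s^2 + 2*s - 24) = s - 4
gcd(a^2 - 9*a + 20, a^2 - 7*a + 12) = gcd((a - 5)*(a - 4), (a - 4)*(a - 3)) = a - 4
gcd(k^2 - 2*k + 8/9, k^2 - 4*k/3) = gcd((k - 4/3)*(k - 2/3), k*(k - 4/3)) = k - 4/3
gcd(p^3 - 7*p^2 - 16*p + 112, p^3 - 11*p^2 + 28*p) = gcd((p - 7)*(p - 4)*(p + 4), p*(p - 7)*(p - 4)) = p^2 - 11*p + 28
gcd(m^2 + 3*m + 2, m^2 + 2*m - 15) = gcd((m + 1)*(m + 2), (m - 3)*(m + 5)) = 1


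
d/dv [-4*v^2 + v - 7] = 1 - 8*v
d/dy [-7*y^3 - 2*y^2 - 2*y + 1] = -21*y^2 - 4*y - 2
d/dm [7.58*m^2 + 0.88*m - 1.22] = 15.16*m + 0.88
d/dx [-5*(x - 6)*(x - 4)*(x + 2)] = -15*x^2 + 80*x - 20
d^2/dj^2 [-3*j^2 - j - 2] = -6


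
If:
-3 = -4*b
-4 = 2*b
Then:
No Solution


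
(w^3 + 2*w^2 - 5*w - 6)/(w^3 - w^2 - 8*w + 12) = (w + 1)/(w - 2)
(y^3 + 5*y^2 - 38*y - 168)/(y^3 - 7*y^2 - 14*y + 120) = (y + 7)/(y - 5)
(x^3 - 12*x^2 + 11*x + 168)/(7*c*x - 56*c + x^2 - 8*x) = (x^2 - 4*x - 21)/(7*c + x)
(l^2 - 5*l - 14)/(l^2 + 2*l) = (l - 7)/l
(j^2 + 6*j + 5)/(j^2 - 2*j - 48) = (j^2 + 6*j + 5)/(j^2 - 2*j - 48)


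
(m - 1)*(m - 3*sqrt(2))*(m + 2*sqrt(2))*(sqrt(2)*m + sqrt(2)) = sqrt(2)*m^4 - 2*m^3 - 13*sqrt(2)*m^2 + 2*m + 12*sqrt(2)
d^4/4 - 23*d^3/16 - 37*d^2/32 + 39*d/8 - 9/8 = (d/4 + 1/2)*(d - 6)*(d - 3/2)*(d - 1/4)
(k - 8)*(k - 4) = k^2 - 12*k + 32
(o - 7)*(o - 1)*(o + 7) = o^3 - o^2 - 49*o + 49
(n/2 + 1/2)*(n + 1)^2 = n^3/2 + 3*n^2/2 + 3*n/2 + 1/2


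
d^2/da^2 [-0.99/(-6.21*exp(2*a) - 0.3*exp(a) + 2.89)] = (0.99*(12.42*exp(a) + 0.3)*(24.84*exp(a) + 0.6)*exp(a) - (24.5916*exp(a) + 0.297)*(6.21*exp(2*a) + 0.3*exp(a) - 2.89))*exp(a)/(6.21*exp(2*a) + 0.3*exp(a) - 2.89)^3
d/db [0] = 0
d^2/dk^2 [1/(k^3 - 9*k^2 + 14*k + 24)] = 2*(3*(3 - k)*(k^3 - 9*k^2 + 14*k + 24) + (3*k^2 - 18*k + 14)^2)/(k^3 - 9*k^2 + 14*k + 24)^3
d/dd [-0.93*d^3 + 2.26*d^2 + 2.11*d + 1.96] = -2.79*d^2 + 4.52*d + 2.11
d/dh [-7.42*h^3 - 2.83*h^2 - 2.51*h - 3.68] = -22.26*h^2 - 5.66*h - 2.51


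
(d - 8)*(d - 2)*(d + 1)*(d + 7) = d^4 - 2*d^3 - 57*d^2 + 58*d + 112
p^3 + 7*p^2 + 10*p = p*(p + 2)*(p + 5)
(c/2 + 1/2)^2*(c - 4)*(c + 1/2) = c^4/4 - 3*c^3/8 - 2*c^2 - 15*c/8 - 1/2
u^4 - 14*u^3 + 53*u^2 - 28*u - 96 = (u - 8)*(u - 4)*(u - 3)*(u + 1)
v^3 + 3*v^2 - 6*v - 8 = (v - 2)*(v + 1)*(v + 4)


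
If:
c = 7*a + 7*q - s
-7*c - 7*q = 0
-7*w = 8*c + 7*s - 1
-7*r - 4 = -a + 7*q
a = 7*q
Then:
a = 7/391 - 49*w/391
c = 7*w/391 - 1/391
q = 1/391 - 7*w/391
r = -4/7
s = 57/391 - 399*w/391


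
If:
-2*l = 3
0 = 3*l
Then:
No Solution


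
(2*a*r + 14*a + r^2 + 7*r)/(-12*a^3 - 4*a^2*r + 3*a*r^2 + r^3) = (r + 7)/(-6*a^2 + a*r + r^2)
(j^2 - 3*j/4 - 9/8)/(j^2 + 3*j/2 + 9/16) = 2*(2*j - 3)/(4*j + 3)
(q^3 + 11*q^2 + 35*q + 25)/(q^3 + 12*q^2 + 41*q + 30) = (q + 5)/(q + 6)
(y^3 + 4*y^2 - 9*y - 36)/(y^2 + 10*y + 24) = (y^2 - 9)/(y + 6)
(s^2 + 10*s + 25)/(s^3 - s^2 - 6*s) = (s^2 + 10*s + 25)/(s*(s^2 - s - 6))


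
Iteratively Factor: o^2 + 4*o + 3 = (o + 1)*(o + 3)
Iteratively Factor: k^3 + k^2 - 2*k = (k)*(k^2 + k - 2) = k*(k - 1)*(k + 2)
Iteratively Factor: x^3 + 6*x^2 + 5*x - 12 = (x - 1)*(x^2 + 7*x + 12) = (x - 1)*(x + 4)*(x + 3)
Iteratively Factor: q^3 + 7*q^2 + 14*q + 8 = (q + 1)*(q^2 + 6*q + 8) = (q + 1)*(q + 4)*(q + 2)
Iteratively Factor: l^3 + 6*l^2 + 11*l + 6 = (l + 1)*(l^2 + 5*l + 6) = (l + 1)*(l + 3)*(l + 2)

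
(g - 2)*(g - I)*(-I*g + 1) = -I*g^3 + 2*I*g^2 - I*g + 2*I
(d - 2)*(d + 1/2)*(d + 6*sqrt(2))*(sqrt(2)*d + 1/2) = sqrt(2)*d^4 - 3*sqrt(2)*d^3/2 + 25*d^3/2 - 75*d^2/4 + 2*sqrt(2)*d^2 - 25*d/2 - 9*sqrt(2)*d/2 - 3*sqrt(2)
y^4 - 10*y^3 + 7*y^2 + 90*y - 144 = (y - 8)*(y - 3)*(y - 2)*(y + 3)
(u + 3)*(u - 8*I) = u^2 + 3*u - 8*I*u - 24*I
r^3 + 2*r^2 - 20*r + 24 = (r - 2)^2*(r + 6)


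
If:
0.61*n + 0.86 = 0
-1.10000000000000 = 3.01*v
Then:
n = -1.41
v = -0.37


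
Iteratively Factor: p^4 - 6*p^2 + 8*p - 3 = (p - 1)*(p^3 + p^2 - 5*p + 3) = (p - 1)^2*(p^2 + 2*p - 3) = (p - 1)^2*(p + 3)*(p - 1)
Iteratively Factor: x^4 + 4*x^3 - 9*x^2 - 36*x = (x)*(x^3 + 4*x^2 - 9*x - 36) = x*(x + 4)*(x^2 - 9) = x*(x + 3)*(x + 4)*(x - 3)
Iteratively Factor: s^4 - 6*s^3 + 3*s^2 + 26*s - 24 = (s - 4)*(s^3 - 2*s^2 - 5*s + 6) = (s - 4)*(s - 1)*(s^2 - s - 6) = (s - 4)*(s - 3)*(s - 1)*(s + 2)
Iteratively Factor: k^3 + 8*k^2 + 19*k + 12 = (k + 3)*(k^2 + 5*k + 4) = (k + 1)*(k + 3)*(k + 4)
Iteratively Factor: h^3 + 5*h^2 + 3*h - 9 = (h + 3)*(h^2 + 2*h - 3) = (h - 1)*(h + 3)*(h + 3)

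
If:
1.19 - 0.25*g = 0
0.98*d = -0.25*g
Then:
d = -1.21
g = 4.76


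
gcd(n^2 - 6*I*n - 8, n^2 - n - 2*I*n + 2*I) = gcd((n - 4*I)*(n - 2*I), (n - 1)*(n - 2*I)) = n - 2*I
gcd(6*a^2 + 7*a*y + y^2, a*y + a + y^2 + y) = a + y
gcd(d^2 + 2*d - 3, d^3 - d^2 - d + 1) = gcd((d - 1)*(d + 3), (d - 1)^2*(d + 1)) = d - 1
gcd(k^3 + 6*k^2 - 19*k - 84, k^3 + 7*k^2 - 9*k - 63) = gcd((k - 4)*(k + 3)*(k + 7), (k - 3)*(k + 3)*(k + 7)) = k^2 + 10*k + 21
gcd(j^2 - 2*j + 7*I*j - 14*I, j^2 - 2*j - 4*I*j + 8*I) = j - 2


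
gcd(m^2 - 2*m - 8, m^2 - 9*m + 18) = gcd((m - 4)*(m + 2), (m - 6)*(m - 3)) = 1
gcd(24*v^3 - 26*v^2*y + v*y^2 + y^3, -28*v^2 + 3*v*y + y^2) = -4*v + y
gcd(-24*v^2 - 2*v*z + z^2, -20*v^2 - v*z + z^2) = 4*v + z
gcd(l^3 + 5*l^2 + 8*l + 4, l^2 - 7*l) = 1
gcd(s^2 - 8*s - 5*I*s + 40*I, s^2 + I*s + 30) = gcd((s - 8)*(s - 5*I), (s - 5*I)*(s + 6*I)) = s - 5*I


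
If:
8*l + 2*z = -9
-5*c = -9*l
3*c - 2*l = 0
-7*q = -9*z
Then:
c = 0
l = 0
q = -81/14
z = -9/2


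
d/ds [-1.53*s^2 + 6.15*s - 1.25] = 6.15 - 3.06*s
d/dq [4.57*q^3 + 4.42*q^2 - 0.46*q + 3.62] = 13.71*q^2 + 8.84*q - 0.46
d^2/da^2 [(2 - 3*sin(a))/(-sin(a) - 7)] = 23*(sin(a)^2 - 7*sin(a) - 2)/(sin(a) + 7)^3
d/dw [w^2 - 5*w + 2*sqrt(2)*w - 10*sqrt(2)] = 2*w - 5 + 2*sqrt(2)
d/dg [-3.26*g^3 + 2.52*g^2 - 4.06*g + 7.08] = -9.78*g^2 + 5.04*g - 4.06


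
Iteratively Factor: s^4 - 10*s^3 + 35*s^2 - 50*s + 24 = (s - 1)*(s^3 - 9*s^2 + 26*s - 24) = (s - 4)*(s - 1)*(s^2 - 5*s + 6) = (s - 4)*(s - 3)*(s - 1)*(s - 2)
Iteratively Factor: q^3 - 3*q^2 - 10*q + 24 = (q + 3)*(q^2 - 6*q + 8) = (q - 4)*(q + 3)*(q - 2)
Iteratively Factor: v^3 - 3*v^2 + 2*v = (v - 2)*(v^2 - v) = (v - 2)*(v - 1)*(v)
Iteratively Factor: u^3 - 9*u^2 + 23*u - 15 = (u - 1)*(u^2 - 8*u + 15) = (u - 5)*(u - 1)*(u - 3)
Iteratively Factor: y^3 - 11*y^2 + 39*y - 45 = (y - 3)*(y^2 - 8*y + 15) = (y - 5)*(y - 3)*(y - 3)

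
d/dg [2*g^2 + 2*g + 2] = 4*g + 2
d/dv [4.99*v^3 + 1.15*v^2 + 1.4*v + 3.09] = 14.97*v^2 + 2.3*v + 1.4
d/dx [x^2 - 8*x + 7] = 2*x - 8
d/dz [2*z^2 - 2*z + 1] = 4*z - 2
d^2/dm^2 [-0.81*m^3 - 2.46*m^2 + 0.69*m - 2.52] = -4.86*m - 4.92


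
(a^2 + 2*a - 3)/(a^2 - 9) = (a - 1)/(a - 3)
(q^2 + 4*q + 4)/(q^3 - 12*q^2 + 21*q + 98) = (q + 2)/(q^2 - 14*q + 49)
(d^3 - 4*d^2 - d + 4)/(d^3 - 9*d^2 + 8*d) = (d^2 - 3*d - 4)/(d*(d - 8))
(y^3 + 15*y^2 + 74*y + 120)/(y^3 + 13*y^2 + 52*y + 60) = (y + 4)/(y + 2)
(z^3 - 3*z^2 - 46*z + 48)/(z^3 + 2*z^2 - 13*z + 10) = (z^2 - 2*z - 48)/(z^2 + 3*z - 10)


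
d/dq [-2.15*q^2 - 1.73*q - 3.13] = -4.3*q - 1.73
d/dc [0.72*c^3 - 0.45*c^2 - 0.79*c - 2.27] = 2.16*c^2 - 0.9*c - 0.79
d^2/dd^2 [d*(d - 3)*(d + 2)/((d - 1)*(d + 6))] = 12*(5*d^3 - 18*d^2 - 36)/(d^6 + 15*d^5 + 57*d^4 - 55*d^3 - 342*d^2 + 540*d - 216)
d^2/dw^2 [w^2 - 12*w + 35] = 2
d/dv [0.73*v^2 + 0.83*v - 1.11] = 1.46*v + 0.83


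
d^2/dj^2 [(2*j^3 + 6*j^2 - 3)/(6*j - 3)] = 4*(4*j^3 - 6*j^2 + 3*j - 3)/(3*(8*j^3 - 12*j^2 + 6*j - 1))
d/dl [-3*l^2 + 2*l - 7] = 2 - 6*l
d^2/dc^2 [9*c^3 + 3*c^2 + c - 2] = 54*c + 6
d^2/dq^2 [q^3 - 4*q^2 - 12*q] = 6*q - 8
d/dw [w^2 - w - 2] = 2*w - 1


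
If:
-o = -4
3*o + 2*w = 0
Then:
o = 4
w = -6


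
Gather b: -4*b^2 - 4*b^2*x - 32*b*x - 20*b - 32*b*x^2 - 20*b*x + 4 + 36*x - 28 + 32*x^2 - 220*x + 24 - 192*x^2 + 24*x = b^2*(-4*x - 4) + b*(-32*x^2 - 52*x - 20) - 160*x^2 - 160*x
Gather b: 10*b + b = 11*b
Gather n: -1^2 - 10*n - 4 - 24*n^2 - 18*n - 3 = -24*n^2 - 28*n - 8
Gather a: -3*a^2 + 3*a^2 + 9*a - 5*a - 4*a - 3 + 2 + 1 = 0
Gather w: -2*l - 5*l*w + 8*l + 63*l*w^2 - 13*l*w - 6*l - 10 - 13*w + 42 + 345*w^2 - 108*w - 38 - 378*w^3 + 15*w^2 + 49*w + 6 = -378*w^3 + w^2*(63*l + 360) + w*(-18*l - 72)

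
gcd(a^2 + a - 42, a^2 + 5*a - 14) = a + 7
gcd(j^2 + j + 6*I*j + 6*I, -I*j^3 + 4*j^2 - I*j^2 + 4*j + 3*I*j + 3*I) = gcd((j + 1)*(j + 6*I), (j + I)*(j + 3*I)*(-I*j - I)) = j + 1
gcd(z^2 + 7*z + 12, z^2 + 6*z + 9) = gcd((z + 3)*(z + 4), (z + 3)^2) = z + 3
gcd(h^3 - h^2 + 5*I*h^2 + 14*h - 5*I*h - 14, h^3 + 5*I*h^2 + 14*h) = h^2 + 5*I*h + 14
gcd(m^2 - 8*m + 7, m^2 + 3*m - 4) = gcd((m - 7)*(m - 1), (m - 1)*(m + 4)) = m - 1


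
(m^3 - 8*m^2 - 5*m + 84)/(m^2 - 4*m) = m - 4 - 21/m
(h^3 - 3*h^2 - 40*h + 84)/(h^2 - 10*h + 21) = (h^2 + 4*h - 12)/(h - 3)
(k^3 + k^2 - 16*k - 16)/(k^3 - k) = (k^2 - 16)/(k*(k - 1))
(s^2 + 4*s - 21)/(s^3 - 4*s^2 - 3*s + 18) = (s + 7)/(s^2 - s - 6)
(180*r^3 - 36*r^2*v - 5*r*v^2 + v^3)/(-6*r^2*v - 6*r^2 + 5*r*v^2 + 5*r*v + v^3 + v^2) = (-30*r^2 + 11*r*v - v^2)/(r*v + r - v^2 - v)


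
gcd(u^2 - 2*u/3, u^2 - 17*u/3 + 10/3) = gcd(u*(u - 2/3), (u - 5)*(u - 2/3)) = u - 2/3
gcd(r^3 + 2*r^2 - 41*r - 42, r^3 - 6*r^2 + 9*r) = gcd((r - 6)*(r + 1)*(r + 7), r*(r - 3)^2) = 1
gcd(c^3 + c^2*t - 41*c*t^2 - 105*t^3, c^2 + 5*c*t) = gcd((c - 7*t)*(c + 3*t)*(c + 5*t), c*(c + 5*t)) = c + 5*t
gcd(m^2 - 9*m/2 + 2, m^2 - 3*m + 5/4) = m - 1/2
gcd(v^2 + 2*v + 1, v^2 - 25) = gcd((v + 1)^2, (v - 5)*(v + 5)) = 1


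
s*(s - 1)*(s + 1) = s^3 - s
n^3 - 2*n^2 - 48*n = n*(n - 8)*(n + 6)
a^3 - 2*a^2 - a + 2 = (a - 2)*(a - 1)*(a + 1)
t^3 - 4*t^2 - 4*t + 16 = (t - 4)*(t - 2)*(t + 2)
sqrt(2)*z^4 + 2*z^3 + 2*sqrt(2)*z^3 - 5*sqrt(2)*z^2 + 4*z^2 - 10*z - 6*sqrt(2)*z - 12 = (z - 2)*(z + 3)*(z + sqrt(2))*(sqrt(2)*z + sqrt(2))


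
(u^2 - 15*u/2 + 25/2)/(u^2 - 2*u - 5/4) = 2*(u - 5)/(2*u + 1)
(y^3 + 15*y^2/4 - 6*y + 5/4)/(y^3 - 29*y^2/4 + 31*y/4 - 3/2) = (y + 5)/(y - 6)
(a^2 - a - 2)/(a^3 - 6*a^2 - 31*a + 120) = (a^2 - a - 2)/(a^3 - 6*a^2 - 31*a + 120)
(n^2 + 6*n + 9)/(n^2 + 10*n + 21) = (n + 3)/(n + 7)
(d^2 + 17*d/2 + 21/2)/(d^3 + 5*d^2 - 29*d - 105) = (d + 3/2)/(d^2 - 2*d - 15)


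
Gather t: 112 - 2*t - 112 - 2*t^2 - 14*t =-2*t^2 - 16*t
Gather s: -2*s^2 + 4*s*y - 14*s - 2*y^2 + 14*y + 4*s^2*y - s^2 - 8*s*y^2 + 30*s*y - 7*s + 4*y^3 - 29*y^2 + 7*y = s^2*(4*y - 3) + s*(-8*y^2 + 34*y - 21) + 4*y^3 - 31*y^2 + 21*y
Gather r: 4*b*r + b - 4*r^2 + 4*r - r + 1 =b - 4*r^2 + r*(4*b + 3) + 1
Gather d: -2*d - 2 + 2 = -2*d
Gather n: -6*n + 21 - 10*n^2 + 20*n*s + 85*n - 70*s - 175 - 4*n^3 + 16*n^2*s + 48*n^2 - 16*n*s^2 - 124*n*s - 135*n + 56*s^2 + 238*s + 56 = -4*n^3 + n^2*(16*s + 38) + n*(-16*s^2 - 104*s - 56) + 56*s^2 + 168*s - 98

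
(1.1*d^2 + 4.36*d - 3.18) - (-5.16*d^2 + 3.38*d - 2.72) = 6.26*d^2 + 0.98*d - 0.46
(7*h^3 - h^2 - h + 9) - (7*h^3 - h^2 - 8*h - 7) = 7*h + 16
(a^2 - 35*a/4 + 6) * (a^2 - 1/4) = a^4 - 35*a^3/4 + 23*a^2/4 + 35*a/16 - 3/2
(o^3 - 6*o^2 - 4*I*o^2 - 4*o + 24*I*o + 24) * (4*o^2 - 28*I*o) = 4*o^5 - 24*o^4 - 44*I*o^4 - 128*o^3 + 264*I*o^3 + 768*o^2 + 112*I*o^2 - 672*I*o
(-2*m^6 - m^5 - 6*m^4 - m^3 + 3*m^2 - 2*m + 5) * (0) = 0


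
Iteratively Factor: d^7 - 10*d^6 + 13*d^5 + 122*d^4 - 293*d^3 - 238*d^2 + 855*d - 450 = (d - 1)*(d^6 - 9*d^5 + 4*d^4 + 126*d^3 - 167*d^2 - 405*d + 450) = (d - 3)*(d - 1)*(d^5 - 6*d^4 - 14*d^3 + 84*d^2 + 85*d - 150) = (d - 5)*(d - 3)*(d - 1)*(d^4 - d^3 - 19*d^2 - 11*d + 30) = (d - 5)^2*(d - 3)*(d - 1)*(d^3 + 4*d^2 + d - 6) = (d - 5)^2*(d - 3)*(d - 1)*(d + 2)*(d^2 + 2*d - 3) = (d - 5)^2*(d - 3)*(d - 1)^2*(d + 2)*(d + 3)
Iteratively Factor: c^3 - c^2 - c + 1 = (c + 1)*(c^2 - 2*c + 1) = (c - 1)*(c + 1)*(c - 1)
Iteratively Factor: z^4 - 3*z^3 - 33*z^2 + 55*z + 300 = (z + 4)*(z^3 - 7*z^2 - 5*z + 75) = (z + 3)*(z + 4)*(z^2 - 10*z + 25) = (z - 5)*(z + 3)*(z + 4)*(z - 5)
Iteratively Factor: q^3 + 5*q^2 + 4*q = (q)*(q^2 + 5*q + 4) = q*(q + 4)*(q + 1)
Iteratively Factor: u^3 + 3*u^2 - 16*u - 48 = (u + 4)*(u^2 - u - 12) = (u + 3)*(u + 4)*(u - 4)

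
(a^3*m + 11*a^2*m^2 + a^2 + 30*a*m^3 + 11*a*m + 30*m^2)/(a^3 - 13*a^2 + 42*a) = (a^3*m + 11*a^2*m^2 + a^2 + 30*a*m^3 + 11*a*m + 30*m^2)/(a*(a^2 - 13*a + 42))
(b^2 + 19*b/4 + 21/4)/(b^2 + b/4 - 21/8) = 2*(b + 3)/(2*b - 3)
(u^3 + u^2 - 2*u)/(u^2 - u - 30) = u*(-u^2 - u + 2)/(-u^2 + u + 30)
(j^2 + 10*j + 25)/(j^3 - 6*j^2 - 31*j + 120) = (j + 5)/(j^2 - 11*j + 24)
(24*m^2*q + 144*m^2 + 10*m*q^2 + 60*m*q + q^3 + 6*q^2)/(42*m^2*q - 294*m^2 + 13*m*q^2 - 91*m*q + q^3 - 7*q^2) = (4*m*q + 24*m + q^2 + 6*q)/(7*m*q - 49*m + q^2 - 7*q)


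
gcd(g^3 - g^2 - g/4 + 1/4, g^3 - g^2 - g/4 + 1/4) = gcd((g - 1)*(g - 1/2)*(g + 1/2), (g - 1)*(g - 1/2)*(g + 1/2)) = g^3 - g^2 - g/4 + 1/4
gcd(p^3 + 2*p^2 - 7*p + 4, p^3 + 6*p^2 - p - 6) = p - 1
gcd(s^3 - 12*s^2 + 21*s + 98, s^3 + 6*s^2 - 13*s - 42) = s + 2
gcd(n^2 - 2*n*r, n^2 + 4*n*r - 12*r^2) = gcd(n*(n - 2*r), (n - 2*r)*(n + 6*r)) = -n + 2*r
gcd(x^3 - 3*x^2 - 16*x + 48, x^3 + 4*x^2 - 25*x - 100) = x + 4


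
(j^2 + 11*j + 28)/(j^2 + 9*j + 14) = (j + 4)/(j + 2)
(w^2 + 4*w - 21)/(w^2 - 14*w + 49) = (w^2 + 4*w - 21)/(w^2 - 14*w + 49)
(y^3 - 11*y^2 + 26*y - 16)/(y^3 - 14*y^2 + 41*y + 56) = (y^2 - 3*y + 2)/(y^2 - 6*y - 7)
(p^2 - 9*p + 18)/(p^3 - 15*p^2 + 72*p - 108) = 1/(p - 6)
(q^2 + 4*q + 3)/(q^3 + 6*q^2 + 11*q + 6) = 1/(q + 2)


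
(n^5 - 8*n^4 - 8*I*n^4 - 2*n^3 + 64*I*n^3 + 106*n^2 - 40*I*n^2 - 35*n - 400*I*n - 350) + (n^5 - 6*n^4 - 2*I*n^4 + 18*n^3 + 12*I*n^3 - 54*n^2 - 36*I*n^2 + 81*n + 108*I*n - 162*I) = 2*n^5 - 14*n^4 - 10*I*n^4 + 16*n^3 + 76*I*n^3 + 52*n^2 - 76*I*n^2 + 46*n - 292*I*n - 350 - 162*I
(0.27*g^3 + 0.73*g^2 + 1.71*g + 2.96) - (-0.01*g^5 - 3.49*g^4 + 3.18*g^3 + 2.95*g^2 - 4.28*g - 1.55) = 0.01*g^5 + 3.49*g^4 - 2.91*g^3 - 2.22*g^2 + 5.99*g + 4.51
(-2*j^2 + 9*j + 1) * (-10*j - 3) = 20*j^3 - 84*j^2 - 37*j - 3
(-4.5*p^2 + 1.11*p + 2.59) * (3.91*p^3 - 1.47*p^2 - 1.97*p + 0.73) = -17.595*p^5 + 10.9551*p^4 + 17.3602*p^3 - 9.279*p^2 - 4.292*p + 1.8907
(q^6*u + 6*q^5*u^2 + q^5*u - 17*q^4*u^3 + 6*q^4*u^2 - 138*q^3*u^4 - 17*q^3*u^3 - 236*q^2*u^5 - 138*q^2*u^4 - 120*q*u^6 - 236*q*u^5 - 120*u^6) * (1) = q^6*u + 6*q^5*u^2 + q^5*u - 17*q^4*u^3 + 6*q^4*u^2 - 138*q^3*u^4 - 17*q^3*u^3 - 236*q^2*u^5 - 138*q^2*u^4 - 120*q*u^6 - 236*q*u^5 - 120*u^6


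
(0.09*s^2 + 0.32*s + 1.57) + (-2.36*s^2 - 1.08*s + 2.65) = -2.27*s^2 - 0.76*s + 4.22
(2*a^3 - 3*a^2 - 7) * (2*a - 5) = 4*a^4 - 16*a^3 + 15*a^2 - 14*a + 35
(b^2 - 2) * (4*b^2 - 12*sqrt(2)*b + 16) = 4*b^4 - 12*sqrt(2)*b^3 + 8*b^2 + 24*sqrt(2)*b - 32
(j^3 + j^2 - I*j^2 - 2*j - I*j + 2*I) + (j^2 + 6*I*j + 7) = j^3 + 2*j^2 - I*j^2 - 2*j + 5*I*j + 7 + 2*I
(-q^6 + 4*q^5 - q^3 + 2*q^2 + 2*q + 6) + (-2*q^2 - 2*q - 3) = -q^6 + 4*q^5 - q^3 + 3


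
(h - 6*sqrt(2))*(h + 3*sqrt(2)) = h^2 - 3*sqrt(2)*h - 36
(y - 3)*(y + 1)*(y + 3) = y^3 + y^2 - 9*y - 9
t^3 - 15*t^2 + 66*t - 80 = (t - 8)*(t - 5)*(t - 2)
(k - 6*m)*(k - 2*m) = k^2 - 8*k*m + 12*m^2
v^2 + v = v*(v + 1)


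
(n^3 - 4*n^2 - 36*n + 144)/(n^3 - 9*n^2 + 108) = (n^2 + 2*n - 24)/(n^2 - 3*n - 18)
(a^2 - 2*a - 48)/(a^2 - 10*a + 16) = (a + 6)/(a - 2)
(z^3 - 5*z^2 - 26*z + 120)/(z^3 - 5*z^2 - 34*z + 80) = (z^2 - 10*z + 24)/(z^2 - 10*z + 16)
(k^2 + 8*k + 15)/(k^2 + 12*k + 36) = (k^2 + 8*k + 15)/(k^2 + 12*k + 36)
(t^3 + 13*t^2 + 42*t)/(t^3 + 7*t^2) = (t + 6)/t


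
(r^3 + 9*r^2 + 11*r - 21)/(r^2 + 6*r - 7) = r + 3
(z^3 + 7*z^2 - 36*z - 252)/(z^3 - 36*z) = (z + 7)/z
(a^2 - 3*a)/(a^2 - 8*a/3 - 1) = 3*a/(3*a + 1)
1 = 1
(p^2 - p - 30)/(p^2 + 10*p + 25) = (p - 6)/(p + 5)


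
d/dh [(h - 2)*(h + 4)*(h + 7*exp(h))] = 7*h^2*exp(h) + 3*h^2 + 28*h*exp(h) + 4*h - 42*exp(h) - 8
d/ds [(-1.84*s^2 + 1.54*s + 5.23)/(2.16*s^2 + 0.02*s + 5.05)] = (-3.3632*s^2 - 41.1776*s + 7.6724)/(4.6656*s^4 + 0.0864*s^3 + 21.8164*s^2 + 0.202*s + 25.5025)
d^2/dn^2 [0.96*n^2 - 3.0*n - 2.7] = 1.92000000000000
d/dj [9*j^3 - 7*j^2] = j*(27*j - 14)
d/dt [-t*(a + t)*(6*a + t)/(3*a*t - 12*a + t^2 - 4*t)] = (t*(a + t)*(6*a + t)*(3*a + 2*t - 4) - (t*(a + t) + t*(6*a + t) + (a + t)*(6*a + t))*(3*a*t - 12*a + t^2 - 4*t))/(3*a*t - 12*a + t^2 - 4*t)^2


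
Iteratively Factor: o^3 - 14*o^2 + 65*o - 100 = (o - 5)*(o^2 - 9*o + 20) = (o - 5)^2*(o - 4)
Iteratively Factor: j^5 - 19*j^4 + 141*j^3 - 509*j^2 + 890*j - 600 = (j - 5)*(j^4 - 14*j^3 + 71*j^2 - 154*j + 120) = (j - 5)^2*(j^3 - 9*j^2 + 26*j - 24) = (j - 5)^2*(j - 2)*(j^2 - 7*j + 12) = (j - 5)^2*(j - 3)*(j - 2)*(j - 4)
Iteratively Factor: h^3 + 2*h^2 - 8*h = (h + 4)*(h^2 - 2*h) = h*(h + 4)*(h - 2)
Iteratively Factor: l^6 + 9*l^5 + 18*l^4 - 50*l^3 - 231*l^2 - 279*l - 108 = (l + 4)*(l^5 + 5*l^4 - 2*l^3 - 42*l^2 - 63*l - 27) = (l + 3)*(l + 4)*(l^4 + 2*l^3 - 8*l^2 - 18*l - 9) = (l - 3)*(l + 3)*(l + 4)*(l^3 + 5*l^2 + 7*l + 3) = (l - 3)*(l + 3)^2*(l + 4)*(l^2 + 2*l + 1) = (l - 3)*(l + 1)*(l + 3)^2*(l + 4)*(l + 1)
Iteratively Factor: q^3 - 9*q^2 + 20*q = (q - 4)*(q^2 - 5*q) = q*(q - 4)*(q - 5)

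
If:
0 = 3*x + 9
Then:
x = -3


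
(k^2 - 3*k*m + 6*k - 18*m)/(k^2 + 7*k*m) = (k^2 - 3*k*m + 6*k - 18*m)/(k*(k + 7*m))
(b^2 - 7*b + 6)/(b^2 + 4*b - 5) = (b - 6)/(b + 5)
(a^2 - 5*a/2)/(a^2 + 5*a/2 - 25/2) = a/(a + 5)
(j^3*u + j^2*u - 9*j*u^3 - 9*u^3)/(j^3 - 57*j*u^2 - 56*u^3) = u*(-j^3 - j^2 + 9*j*u^2 + 9*u^2)/(-j^3 + 57*j*u^2 + 56*u^3)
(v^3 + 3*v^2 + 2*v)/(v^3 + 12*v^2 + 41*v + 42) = v*(v + 1)/(v^2 + 10*v + 21)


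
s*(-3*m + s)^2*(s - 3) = 9*m^2*s^2 - 27*m^2*s - 6*m*s^3 + 18*m*s^2 + s^4 - 3*s^3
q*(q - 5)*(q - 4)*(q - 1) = q^4 - 10*q^3 + 29*q^2 - 20*q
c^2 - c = c*(c - 1)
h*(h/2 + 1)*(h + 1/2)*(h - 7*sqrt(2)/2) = h^4/2 - 7*sqrt(2)*h^3/4 + 5*h^3/4 - 35*sqrt(2)*h^2/8 + h^2/2 - 7*sqrt(2)*h/4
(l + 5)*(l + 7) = l^2 + 12*l + 35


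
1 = 1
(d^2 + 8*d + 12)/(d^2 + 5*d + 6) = (d + 6)/(d + 3)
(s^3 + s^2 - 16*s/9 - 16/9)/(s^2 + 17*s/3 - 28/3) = (3*s^2 + 7*s + 4)/(3*(s + 7))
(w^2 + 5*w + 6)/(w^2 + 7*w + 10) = (w + 3)/(w + 5)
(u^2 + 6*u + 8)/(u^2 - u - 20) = (u + 2)/(u - 5)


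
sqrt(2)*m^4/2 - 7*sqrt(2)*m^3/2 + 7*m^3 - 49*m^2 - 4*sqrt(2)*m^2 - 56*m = m*(m - 8)*(m + 7*sqrt(2))*(sqrt(2)*m/2 + sqrt(2)/2)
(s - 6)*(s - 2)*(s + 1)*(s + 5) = s^4 - 2*s^3 - 31*s^2 + 32*s + 60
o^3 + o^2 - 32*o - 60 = (o - 6)*(o + 2)*(o + 5)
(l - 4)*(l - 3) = l^2 - 7*l + 12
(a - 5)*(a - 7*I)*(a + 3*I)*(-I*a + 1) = -I*a^4 - 3*a^3 + 5*I*a^3 + 15*a^2 - 25*I*a^2 + 21*a + 125*I*a - 105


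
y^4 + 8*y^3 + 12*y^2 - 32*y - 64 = (y - 2)*(y + 2)*(y + 4)^2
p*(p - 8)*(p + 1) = p^3 - 7*p^2 - 8*p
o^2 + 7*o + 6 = (o + 1)*(o + 6)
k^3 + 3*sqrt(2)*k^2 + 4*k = k*(k + sqrt(2))*(k + 2*sqrt(2))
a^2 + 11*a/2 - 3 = (a - 1/2)*(a + 6)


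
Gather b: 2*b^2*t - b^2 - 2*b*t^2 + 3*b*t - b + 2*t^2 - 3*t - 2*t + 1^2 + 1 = b^2*(2*t - 1) + b*(-2*t^2 + 3*t - 1) + 2*t^2 - 5*t + 2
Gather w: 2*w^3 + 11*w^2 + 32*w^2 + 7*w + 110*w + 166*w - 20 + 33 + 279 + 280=2*w^3 + 43*w^2 + 283*w + 572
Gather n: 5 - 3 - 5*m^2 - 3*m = -5*m^2 - 3*m + 2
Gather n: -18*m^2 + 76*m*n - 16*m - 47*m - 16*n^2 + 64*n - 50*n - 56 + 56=-18*m^2 - 63*m - 16*n^2 + n*(76*m + 14)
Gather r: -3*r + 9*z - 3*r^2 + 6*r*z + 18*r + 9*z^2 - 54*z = -3*r^2 + r*(6*z + 15) + 9*z^2 - 45*z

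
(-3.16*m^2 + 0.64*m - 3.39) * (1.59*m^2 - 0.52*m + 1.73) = -5.0244*m^4 + 2.6608*m^3 - 11.1897*m^2 + 2.87*m - 5.8647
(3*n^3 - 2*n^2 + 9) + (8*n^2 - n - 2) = 3*n^3 + 6*n^2 - n + 7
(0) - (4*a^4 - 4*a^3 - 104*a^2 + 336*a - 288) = -4*a^4 + 4*a^3 + 104*a^2 - 336*a + 288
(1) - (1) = 0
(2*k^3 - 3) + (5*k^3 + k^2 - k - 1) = 7*k^3 + k^2 - k - 4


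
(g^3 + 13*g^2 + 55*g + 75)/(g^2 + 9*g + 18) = (g^2 + 10*g + 25)/(g + 6)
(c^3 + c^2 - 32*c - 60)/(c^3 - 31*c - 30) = (c + 2)/(c + 1)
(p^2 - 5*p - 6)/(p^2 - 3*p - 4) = (p - 6)/(p - 4)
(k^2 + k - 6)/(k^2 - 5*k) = (k^2 + k - 6)/(k*(k - 5))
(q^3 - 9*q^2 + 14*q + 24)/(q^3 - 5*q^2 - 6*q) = (q - 4)/q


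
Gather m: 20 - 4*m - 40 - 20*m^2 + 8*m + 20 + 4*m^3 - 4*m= 4*m^3 - 20*m^2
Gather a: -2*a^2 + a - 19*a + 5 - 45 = -2*a^2 - 18*a - 40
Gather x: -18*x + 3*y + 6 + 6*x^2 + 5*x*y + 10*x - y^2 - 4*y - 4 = 6*x^2 + x*(5*y - 8) - y^2 - y + 2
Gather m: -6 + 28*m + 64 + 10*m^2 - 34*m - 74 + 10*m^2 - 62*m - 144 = 20*m^2 - 68*m - 160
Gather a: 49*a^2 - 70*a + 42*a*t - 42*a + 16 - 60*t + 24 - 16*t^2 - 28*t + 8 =49*a^2 + a*(42*t - 112) - 16*t^2 - 88*t + 48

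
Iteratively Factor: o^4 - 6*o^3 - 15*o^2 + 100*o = (o - 5)*(o^3 - o^2 - 20*o) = o*(o - 5)*(o^2 - o - 20) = o*(o - 5)*(o + 4)*(o - 5)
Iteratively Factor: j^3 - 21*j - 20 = (j - 5)*(j^2 + 5*j + 4) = (j - 5)*(j + 1)*(j + 4)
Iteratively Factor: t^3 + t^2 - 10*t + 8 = (t - 1)*(t^2 + 2*t - 8) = (t - 1)*(t + 4)*(t - 2)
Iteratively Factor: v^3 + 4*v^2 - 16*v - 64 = (v - 4)*(v^2 + 8*v + 16) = (v - 4)*(v + 4)*(v + 4)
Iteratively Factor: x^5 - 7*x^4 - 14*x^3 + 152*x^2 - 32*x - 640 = (x + 2)*(x^4 - 9*x^3 + 4*x^2 + 144*x - 320) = (x - 4)*(x + 2)*(x^3 - 5*x^2 - 16*x + 80) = (x - 5)*(x - 4)*(x + 2)*(x^2 - 16) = (x - 5)*(x - 4)^2*(x + 2)*(x + 4)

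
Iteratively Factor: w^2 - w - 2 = (w + 1)*(w - 2)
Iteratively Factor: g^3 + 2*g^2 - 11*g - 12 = (g - 3)*(g^2 + 5*g + 4) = (g - 3)*(g + 1)*(g + 4)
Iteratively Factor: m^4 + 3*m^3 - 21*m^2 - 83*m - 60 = (m + 3)*(m^3 - 21*m - 20) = (m + 3)*(m + 4)*(m^2 - 4*m - 5) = (m + 1)*(m + 3)*(m + 4)*(m - 5)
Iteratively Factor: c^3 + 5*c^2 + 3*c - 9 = (c + 3)*(c^2 + 2*c - 3) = (c - 1)*(c + 3)*(c + 3)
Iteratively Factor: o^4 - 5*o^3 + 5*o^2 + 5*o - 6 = (o - 2)*(o^3 - 3*o^2 - o + 3) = (o - 3)*(o - 2)*(o^2 - 1) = (o - 3)*(o - 2)*(o - 1)*(o + 1)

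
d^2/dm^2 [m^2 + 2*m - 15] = 2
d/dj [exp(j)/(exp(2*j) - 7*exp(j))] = -exp(j)/(exp(j) - 7)^2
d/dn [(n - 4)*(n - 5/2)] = 2*n - 13/2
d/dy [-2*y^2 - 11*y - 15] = -4*y - 11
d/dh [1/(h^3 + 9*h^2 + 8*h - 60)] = (-3*h^2 - 18*h - 8)/(h^3 + 9*h^2 + 8*h - 60)^2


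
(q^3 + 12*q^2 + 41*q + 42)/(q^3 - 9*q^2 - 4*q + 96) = (q^2 + 9*q + 14)/(q^2 - 12*q + 32)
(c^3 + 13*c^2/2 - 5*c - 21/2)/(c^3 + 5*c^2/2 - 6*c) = (c^2 + 8*c + 7)/(c*(c + 4))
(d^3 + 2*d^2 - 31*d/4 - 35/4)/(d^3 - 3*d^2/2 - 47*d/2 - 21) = (d - 5/2)/(d - 6)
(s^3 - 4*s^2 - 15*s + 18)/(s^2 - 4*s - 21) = (s^2 - 7*s + 6)/(s - 7)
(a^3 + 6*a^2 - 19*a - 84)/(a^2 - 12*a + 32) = (a^2 + 10*a + 21)/(a - 8)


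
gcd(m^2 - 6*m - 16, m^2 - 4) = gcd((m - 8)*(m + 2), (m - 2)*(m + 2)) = m + 2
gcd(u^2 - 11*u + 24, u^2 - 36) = 1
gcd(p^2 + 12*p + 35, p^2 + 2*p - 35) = p + 7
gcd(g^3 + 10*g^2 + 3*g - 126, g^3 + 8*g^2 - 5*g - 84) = g^2 + 4*g - 21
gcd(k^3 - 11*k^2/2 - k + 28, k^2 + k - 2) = k + 2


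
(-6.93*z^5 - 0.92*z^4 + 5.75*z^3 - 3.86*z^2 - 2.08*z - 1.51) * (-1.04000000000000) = 7.2072*z^5 + 0.9568*z^4 - 5.98*z^3 + 4.0144*z^2 + 2.1632*z + 1.5704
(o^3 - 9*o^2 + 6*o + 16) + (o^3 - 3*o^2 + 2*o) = 2*o^3 - 12*o^2 + 8*o + 16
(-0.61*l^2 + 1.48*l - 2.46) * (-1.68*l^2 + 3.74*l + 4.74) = 1.0248*l^4 - 4.7678*l^3 + 6.7766*l^2 - 2.1852*l - 11.6604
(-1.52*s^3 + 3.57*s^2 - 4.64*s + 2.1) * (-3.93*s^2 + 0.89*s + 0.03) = 5.9736*s^5 - 15.3829*s^4 + 21.3669*s^3 - 12.2755*s^2 + 1.7298*s + 0.063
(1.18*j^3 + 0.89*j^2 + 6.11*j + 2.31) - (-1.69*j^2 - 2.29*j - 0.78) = 1.18*j^3 + 2.58*j^2 + 8.4*j + 3.09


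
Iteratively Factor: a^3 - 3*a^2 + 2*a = (a - 1)*(a^2 - 2*a) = a*(a - 1)*(a - 2)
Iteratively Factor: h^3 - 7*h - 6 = (h + 2)*(h^2 - 2*h - 3) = (h + 1)*(h + 2)*(h - 3)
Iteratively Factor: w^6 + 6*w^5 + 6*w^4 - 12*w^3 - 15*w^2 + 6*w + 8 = (w - 1)*(w^5 + 7*w^4 + 13*w^3 + w^2 - 14*w - 8) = (w - 1)^2*(w^4 + 8*w^3 + 21*w^2 + 22*w + 8) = (w - 1)^2*(w + 4)*(w^3 + 4*w^2 + 5*w + 2) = (w - 1)^2*(w + 1)*(w + 4)*(w^2 + 3*w + 2) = (w - 1)^2*(w + 1)^2*(w + 4)*(w + 2)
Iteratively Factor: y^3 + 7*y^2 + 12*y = (y + 4)*(y^2 + 3*y) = y*(y + 4)*(y + 3)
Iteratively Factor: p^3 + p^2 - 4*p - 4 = (p + 2)*(p^2 - p - 2) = (p + 1)*(p + 2)*(p - 2)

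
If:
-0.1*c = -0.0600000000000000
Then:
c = 0.60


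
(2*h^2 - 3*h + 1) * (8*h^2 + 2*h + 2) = 16*h^4 - 20*h^3 + 6*h^2 - 4*h + 2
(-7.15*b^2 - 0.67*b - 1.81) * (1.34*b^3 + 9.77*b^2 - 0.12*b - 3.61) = -9.581*b^5 - 70.7533*b^4 - 8.1133*b^3 + 8.2082*b^2 + 2.6359*b + 6.5341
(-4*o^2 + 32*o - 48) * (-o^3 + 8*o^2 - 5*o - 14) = 4*o^5 - 64*o^4 + 324*o^3 - 488*o^2 - 208*o + 672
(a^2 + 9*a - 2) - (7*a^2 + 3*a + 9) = -6*a^2 + 6*a - 11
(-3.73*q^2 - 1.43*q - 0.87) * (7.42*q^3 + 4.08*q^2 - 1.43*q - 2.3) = -27.6766*q^5 - 25.829*q^4 - 6.9559*q^3 + 7.0743*q^2 + 4.5331*q + 2.001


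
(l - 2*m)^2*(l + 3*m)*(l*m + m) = l^4*m - l^3*m^2 + l^3*m - 8*l^2*m^3 - l^2*m^2 + 12*l*m^4 - 8*l*m^3 + 12*m^4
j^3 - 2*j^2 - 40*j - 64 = (j - 8)*(j + 2)*(j + 4)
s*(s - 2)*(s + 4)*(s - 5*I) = s^4 + 2*s^3 - 5*I*s^3 - 8*s^2 - 10*I*s^2 + 40*I*s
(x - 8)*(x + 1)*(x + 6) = x^3 - x^2 - 50*x - 48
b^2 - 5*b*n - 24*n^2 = (b - 8*n)*(b + 3*n)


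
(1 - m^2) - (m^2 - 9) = 10 - 2*m^2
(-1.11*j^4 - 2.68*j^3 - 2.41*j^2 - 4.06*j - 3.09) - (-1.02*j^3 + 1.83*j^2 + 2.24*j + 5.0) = -1.11*j^4 - 1.66*j^3 - 4.24*j^2 - 6.3*j - 8.09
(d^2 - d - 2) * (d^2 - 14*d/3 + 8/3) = d^4 - 17*d^3/3 + 16*d^2/3 + 20*d/3 - 16/3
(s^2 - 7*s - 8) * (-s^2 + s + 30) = -s^4 + 8*s^3 + 31*s^2 - 218*s - 240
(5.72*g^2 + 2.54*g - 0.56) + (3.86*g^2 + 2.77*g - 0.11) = 9.58*g^2 + 5.31*g - 0.67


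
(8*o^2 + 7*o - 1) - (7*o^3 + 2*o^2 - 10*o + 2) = -7*o^3 + 6*o^2 + 17*o - 3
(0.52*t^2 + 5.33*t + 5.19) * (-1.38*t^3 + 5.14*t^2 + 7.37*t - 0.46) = -0.7176*t^5 - 4.6826*t^4 + 24.0664*t^3 + 65.7195*t^2 + 35.7985*t - 2.3874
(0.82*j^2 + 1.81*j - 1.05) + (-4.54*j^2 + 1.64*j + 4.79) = -3.72*j^2 + 3.45*j + 3.74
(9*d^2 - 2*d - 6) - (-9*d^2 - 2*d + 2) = 18*d^2 - 8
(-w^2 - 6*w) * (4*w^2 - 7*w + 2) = -4*w^4 - 17*w^3 + 40*w^2 - 12*w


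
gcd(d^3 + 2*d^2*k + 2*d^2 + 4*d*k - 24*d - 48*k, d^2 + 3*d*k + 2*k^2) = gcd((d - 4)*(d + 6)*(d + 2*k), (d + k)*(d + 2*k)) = d + 2*k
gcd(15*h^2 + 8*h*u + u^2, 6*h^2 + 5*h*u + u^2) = 3*h + u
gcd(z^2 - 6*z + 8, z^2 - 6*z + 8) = z^2 - 6*z + 8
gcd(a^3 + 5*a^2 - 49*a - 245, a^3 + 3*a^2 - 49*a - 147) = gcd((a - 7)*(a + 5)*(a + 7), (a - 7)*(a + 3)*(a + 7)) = a^2 - 49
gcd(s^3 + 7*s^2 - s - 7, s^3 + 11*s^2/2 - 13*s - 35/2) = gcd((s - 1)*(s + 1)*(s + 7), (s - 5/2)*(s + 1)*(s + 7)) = s^2 + 8*s + 7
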